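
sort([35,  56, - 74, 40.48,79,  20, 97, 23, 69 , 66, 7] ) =[ - 74,7,  20, 23, 35, 40.48,56, 66, 69, 79,97]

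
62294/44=1415 + 17/22 = 1415.77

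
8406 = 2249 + 6157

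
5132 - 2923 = 2209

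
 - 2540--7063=4523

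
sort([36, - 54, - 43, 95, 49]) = [-54,  -  43, 36, 49,95]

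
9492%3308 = 2876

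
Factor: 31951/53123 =7^( - 1) * 89^1*359^1*7589^( - 1)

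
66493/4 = 16623 + 1/4= 16623.25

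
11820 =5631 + 6189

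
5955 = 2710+3245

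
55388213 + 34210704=89598917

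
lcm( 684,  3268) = 29412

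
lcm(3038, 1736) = 12152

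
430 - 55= 375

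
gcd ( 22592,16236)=4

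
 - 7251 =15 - 7266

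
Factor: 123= 3^1*41^1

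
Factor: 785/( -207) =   -  3^ ( - 2)*5^1*23^( - 1)*157^1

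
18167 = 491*37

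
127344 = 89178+38166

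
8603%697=239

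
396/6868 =99/1717 = 0.06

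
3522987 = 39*90333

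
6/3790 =3/1895 = 0.00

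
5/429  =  5/429 = 0.01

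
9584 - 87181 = - 77597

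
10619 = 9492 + 1127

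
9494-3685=5809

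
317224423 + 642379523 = 959603946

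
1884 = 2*942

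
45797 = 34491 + 11306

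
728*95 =69160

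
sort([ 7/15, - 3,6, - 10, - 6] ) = [ - 10, - 6, - 3,7/15,6 ]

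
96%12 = 0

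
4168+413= 4581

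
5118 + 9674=14792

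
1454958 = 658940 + 796018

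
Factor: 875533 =31^1*61^1 * 463^1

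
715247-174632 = 540615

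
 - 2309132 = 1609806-3918938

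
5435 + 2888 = 8323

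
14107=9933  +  4174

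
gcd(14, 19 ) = 1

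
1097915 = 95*11557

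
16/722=8/361 = 0.02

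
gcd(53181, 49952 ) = 1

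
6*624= 3744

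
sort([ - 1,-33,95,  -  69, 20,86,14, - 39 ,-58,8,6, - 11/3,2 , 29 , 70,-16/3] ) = [-69, - 58, - 39, - 33,-16/3, - 11/3,-1,2, 6,8,14,20, 29,70,86,95]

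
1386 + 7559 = 8945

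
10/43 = 10/43 = 0.23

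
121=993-872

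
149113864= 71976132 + 77137732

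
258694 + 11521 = 270215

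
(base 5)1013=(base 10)133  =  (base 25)58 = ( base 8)205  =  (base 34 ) 3V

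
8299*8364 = 69412836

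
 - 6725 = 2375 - 9100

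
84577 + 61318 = 145895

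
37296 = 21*1776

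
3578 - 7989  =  -4411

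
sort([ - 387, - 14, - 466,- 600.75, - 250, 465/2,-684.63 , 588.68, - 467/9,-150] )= [ - 684.63, - 600.75, - 466  , - 387, - 250, - 150, - 467/9, - 14, 465/2, 588.68]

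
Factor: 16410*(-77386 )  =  -1269904260 =-2^2*3^1*5^1*547^1*38693^1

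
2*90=180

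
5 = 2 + 3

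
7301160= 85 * 85896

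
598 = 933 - 335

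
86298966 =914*94419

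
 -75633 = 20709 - 96342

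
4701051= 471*9981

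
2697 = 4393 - 1696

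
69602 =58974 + 10628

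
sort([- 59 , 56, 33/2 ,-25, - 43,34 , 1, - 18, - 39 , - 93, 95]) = [ - 93, - 59, - 43,-39,-25, - 18,  1,33/2,  34,56, 95 ] 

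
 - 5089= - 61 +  -5028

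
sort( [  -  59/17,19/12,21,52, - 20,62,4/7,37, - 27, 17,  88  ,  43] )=[-27,- 20, - 59/17,  4/7,19/12,17  ,  21, 37,43,52, 62,88 ]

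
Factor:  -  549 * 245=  - 3^2*5^1*7^2*61^1 = - 134505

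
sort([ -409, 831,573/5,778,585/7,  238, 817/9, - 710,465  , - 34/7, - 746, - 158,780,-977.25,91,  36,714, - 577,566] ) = [-977.25,-746,-710,-577,-409,-158, - 34/7, 36, 585/7, 817/9, 91,573/5,238,465,566, 714,778,780,831 ] 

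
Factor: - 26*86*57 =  - 2^2*3^1*13^1*19^1*43^1 = - 127452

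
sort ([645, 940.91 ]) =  [645, 940.91]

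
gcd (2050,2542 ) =82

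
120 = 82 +38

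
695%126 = 65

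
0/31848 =0  =  0.00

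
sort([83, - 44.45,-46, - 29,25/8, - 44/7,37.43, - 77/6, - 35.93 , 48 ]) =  [ - 46,  -  44.45, - 35.93, - 29, - 77/6 ,-44/7  ,  25/8,37.43,48, 83] 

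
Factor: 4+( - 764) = -2^3*5^1*19^1= - 760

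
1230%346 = 192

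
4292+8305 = 12597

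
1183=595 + 588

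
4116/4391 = 4116/4391 = 0.94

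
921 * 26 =23946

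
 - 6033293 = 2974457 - 9007750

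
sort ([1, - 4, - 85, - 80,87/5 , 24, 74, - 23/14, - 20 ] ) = [  -  85, - 80 , -20,-4, - 23/14,1,  87/5,  24, 74]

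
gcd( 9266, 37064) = 9266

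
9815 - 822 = 8993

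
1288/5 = 1288/5=257.60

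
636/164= 3+36/41= 3.88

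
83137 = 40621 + 42516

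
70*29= 2030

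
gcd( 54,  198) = 18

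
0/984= 0 = 0.00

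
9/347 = 9/347 = 0.03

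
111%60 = 51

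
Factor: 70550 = 2^1 * 5^2 * 17^1 * 83^1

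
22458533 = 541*41513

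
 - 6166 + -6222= - 12388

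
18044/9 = 2004+8/9 =2004.89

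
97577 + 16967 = 114544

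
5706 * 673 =3840138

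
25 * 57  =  1425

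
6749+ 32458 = 39207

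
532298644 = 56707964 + 475590680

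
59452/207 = 59452/207 = 287.21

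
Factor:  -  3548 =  - 2^2* 887^1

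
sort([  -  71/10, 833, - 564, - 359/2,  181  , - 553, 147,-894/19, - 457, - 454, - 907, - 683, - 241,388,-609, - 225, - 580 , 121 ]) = [ - 907,- 683,  -  609 , - 580, - 564 , - 553, - 457 , - 454, - 241, - 225 , - 359/2, - 894/19 , - 71/10, 121, 147, 181,388, 833]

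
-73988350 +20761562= - 53226788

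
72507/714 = 101 + 131/238 = 101.55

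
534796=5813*92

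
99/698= 99/698= 0.14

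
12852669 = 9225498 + 3627171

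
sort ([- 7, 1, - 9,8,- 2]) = [-9, - 7  , - 2, 1,8 ] 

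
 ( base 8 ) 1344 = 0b1011100100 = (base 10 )740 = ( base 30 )ok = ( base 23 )194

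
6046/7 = 6046/7 = 863.71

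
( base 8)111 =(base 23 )34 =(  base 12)61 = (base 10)73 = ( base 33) 27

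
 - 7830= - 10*783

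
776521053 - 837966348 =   -  61445295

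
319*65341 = 20843779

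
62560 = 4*15640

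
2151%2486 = 2151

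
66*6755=445830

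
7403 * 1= 7403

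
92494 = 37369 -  - 55125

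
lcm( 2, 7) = 14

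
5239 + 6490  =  11729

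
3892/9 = 3892/9 = 432.44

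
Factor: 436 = 2^2* 109^1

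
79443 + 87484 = 166927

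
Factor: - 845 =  - 5^1*13^2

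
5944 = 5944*1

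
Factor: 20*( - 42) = -840= - 2^3*3^1*5^1*7^1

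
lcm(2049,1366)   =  4098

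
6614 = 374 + 6240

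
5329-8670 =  - 3341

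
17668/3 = 5889 +1/3 = 5889.33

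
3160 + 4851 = 8011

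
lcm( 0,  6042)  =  0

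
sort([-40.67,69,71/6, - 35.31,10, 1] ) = [ - 40.67, - 35.31 , 1, 10, 71/6 , 69]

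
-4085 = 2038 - 6123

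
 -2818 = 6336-9154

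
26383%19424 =6959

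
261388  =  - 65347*( - 4 ) 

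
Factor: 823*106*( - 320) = - 2^7 * 5^1  *53^1 * 823^1= - 27916160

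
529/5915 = 529/5915 = 0.09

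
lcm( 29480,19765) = 1739320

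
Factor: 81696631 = 81696631^1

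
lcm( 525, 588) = 14700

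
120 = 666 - 546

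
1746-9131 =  - 7385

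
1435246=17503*82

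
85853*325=27902225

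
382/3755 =382/3755 =0.10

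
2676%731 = 483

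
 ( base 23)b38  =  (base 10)5896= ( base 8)13410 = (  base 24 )A5G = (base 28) 7eg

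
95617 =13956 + 81661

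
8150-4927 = 3223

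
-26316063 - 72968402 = -99284465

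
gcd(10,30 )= 10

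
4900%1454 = 538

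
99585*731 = 72796635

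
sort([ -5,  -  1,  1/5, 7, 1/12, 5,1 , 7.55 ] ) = [ -5, - 1 , 1/12, 1/5,1, 5, 7 , 7.55] 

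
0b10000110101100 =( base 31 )8u2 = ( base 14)31da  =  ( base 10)8620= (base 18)18AG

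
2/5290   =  1/2645 = 0.00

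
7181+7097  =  14278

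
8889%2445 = 1554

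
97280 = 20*4864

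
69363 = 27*2569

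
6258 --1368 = 7626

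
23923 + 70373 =94296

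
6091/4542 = 6091/4542 = 1.34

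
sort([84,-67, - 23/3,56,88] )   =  [ - 67, - 23/3,56 , 84, 88] 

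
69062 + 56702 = 125764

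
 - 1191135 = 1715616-2906751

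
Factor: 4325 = 5^2*173^1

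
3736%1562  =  612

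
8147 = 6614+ 1533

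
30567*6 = 183402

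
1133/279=1133/279 = 4.06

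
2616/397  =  2616/397 = 6.59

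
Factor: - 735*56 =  - 41160=- 2^3*3^1 *5^1*7^3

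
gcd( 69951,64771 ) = 7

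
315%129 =57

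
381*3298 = 1256538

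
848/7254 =424/3627=0.12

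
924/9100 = 33/325 =0.10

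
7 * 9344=65408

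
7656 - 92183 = - 84527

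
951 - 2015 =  - 1064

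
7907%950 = 307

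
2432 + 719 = 3151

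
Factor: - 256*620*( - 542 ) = 86026240 = 2^11 * 5^1*31^1 *271^1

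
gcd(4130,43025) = 5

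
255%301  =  255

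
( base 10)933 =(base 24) 1EL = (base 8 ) 1645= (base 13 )56a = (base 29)135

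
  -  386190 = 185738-571928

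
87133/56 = 87133/56 = 1555.95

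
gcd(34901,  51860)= 1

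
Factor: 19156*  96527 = 2^2* 4789^1* 96527^1 =1849071212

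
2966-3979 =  - 1013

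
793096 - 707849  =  85247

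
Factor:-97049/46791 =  - 3^ ( - 3)*107^1 * 907^1*1733^(-1)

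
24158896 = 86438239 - 62279343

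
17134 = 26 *659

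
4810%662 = 176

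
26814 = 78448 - 51634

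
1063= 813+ 250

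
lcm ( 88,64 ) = 704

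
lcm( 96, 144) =288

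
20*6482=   129640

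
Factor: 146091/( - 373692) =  - 2^ ( - 2)*149^ ( - 1) * 233^1 = - 233/596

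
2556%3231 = 2556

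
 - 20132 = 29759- 49891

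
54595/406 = 134 + 191/406 = 134.47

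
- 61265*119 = - 7290535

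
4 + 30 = 34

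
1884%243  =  183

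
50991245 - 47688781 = 3302464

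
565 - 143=422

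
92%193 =92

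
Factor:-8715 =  -3^1*5^1*7^1  *83^1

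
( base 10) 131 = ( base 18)75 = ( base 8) 203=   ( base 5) 1011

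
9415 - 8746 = 669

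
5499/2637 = 611/293 = 2.09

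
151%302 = 151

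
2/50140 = 1/25070 = 0.00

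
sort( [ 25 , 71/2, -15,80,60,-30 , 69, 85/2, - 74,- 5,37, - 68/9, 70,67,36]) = [ - 74,-30,-15, - 68/9,  -  5,25, 71/2,36, 37,85/2,60,  67,69,70,80]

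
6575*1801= 11841575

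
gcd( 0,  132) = 132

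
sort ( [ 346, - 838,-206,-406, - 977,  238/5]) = [-977 , - 838, - 406, - 206 , 238/5,346]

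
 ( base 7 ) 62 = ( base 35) 19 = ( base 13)35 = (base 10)44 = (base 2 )101100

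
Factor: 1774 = 2^1*887^1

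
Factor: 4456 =2^3*557^1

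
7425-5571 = 1854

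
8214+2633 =10847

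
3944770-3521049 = 423721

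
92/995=92/995 = 0.09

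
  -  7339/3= -7339/3 = - 2446.33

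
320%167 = 153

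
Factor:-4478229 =- 3^2*7^1 * 31^1*2293^1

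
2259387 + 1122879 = 3382266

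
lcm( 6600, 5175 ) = 455400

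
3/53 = 3/53 = 0.06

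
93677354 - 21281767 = 72395587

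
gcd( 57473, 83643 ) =1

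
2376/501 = 792/167  =  4.74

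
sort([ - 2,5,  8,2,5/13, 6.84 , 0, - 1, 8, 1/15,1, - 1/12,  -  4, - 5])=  [ - 5, - 4, - 2, - 1, - 1/12, 0, 1/15,  5/13, 1, 2,5, 6.84, 8,  8 ] 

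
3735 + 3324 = 7059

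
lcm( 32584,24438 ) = 97752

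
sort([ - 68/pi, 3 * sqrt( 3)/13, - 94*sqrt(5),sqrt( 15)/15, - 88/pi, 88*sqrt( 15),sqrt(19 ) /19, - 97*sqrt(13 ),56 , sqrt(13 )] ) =[ - 97*sqrt( 13), -94 * sqrt( 5 ),-88/pi, - 68/pi  ,  sqrt(19) /19, sqrt(15 )/15, 3*sqrt( 3 )/13, sqrt( 13),  56, 88*sqrt( 15)]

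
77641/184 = 421 + 177/184 = 421.96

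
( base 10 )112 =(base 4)1300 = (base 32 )3g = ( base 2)1110000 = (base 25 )4c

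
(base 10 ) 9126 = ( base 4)2032212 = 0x23A6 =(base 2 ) 10001110100110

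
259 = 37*7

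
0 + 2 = 2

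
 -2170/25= - 434/5 = -86.80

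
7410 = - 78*( - 95 ) 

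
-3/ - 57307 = 3/57307 = 0.00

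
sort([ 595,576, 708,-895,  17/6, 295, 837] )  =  [ - 895, 17/6 , 295,576,595,708,837]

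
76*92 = 6992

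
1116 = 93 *12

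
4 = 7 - 3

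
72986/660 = 36493/330 = 110.58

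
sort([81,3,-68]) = [-68,3,81]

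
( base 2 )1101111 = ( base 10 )111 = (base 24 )4F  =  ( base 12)93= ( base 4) 1233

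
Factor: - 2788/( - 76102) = 2^1* 13^( - 1 )*17^1*41^1*2927^(-1 ) =1394/38051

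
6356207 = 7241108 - 884901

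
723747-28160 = 695587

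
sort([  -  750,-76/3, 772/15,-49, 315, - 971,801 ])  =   [ - 971,-750,- 49, - 76/3,772/15,315,801] 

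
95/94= 95/94 = 1.01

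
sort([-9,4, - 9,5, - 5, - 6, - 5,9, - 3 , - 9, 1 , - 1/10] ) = [ - 9, - 9, - 9,  -  6, - 5, - 5,  -  3, - 1/10,1,4,5, 9]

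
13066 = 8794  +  4272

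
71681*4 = 286724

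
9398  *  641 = 6024118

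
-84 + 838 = 754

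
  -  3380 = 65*( - 52)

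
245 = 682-437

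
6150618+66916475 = 73067093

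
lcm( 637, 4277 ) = 29939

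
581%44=9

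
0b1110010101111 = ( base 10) 7343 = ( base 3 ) 101001222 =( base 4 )1302233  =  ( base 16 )1CAF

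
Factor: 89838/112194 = 217/271 = 7^1*31^1*271^( - 1)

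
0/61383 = 0 = 0.00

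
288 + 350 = 638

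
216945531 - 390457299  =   - 173511768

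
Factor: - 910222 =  - 2^1 * 31^1 * 53^1*277^1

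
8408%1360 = 248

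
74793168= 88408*846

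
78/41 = 78/41=1.90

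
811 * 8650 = 7015150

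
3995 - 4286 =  - 291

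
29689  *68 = 2018852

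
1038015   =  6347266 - 5309251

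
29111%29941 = 29111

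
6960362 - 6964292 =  - 3930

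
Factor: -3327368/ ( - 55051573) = 2^3 * 11^1*89^ ( - 1)*359^( - 1 )*1723^(-1 )*37811^1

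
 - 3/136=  - 1+133/136 = - 0.02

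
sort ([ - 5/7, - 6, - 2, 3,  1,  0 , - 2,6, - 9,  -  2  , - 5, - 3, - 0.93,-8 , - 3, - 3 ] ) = [- 9, - 8, - 6,  -  5,-3,-3, - 3, - 2, - 2, - 2, - 0.93,-5/7 , 0,1, 3, 6]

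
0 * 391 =0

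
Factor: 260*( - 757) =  - 196820  =  - 2^2*5^1*13^1*757^1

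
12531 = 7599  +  4932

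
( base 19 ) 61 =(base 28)43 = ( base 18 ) 67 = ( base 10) 115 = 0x73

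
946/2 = 473 = 473.00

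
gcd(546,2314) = 26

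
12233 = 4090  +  8143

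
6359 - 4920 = 1439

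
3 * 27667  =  83001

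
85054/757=112 + 270/757 = 112.36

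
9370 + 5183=14553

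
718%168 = 46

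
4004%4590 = 4004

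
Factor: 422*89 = 2^1*89^1*211^1 = 37558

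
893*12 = 10716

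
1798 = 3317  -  1519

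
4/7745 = 4/7745 = 0.00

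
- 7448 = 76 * ( - 98 )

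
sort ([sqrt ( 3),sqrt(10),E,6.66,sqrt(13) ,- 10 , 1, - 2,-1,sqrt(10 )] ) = [-10 ,-2, - 1 , 1, sqrt(3),  E,sqrt(10),sqrt( 10) , sqrt(13 ),6.66 ] 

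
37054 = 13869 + 23185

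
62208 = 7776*8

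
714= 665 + 49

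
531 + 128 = 659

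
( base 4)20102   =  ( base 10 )530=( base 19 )18H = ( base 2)1000010010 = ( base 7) 1355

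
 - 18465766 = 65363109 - 83828875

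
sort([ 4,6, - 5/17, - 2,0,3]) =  [ - 2,-5/17,0 , 3,4, 6]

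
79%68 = 11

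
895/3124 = 895/3124 = 0.29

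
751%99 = 58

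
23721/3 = 7907 = 7907.00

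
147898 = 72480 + 75418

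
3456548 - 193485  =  3263063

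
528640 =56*9440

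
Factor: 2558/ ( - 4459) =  - 2^1 * 7^ ( - 3 )*13^( - 1)*1279^1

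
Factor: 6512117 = 19^1*233^1*1471^1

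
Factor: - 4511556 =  - 2^2*3^2* 7^1 * 17903^1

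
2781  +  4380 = 7161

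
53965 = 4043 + 49922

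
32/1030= 16/515 = 0.03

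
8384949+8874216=17259165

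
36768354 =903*40718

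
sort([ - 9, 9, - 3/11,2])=[ - 9, - 3/11,2,9]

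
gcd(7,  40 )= 1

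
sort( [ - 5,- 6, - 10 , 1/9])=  [  -  10, - 6, - 5 , 1/9]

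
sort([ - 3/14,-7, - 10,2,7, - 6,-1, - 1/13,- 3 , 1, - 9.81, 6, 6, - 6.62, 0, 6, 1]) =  [ - 10, - 9.81, - 7, - 6.62, - 6, - 3,  -  1 , - 3/14, - 1/13,  0, 1, 1, 2, 6, 6, 6, 7] 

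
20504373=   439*46707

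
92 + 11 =103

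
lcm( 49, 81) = 3969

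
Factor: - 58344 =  - 2^3 * 3^1 * 11^1*13^1 * 17^1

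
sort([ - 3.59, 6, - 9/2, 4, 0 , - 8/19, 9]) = [ -9/2 ,-3.59, - 8/19, 0, 4, 6,  9 ]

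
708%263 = 182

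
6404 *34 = 217736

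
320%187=133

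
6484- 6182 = 302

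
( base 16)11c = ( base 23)C8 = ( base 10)284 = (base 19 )ei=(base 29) 9n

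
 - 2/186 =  - 1 + 92/93 = -0.01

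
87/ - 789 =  - 29/263 = -0.11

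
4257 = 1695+2562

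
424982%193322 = 38338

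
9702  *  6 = 58212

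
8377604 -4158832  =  4218772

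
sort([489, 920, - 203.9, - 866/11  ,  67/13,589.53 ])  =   [ - 203.9,-866/11, 67/13,489 , 589.53, 920] 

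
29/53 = 29/53 = 0.55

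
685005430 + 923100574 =1608106004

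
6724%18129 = 6724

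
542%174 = 20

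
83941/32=2623 + 5/32 = 2623.16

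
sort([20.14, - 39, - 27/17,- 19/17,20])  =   [-39, - 27/17, - 19/17, 20, 20.14]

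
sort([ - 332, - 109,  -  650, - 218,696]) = [-650, - 332, - 218,  -  109 , 696]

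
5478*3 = 16434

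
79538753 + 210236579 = 289775332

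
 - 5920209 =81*( -73089 )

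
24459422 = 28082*871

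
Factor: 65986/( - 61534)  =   - 32993/30767  =  - 11^( - 1 )*2797^( - 1)*32993^1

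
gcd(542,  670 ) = 2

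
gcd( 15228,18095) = 47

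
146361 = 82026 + 64335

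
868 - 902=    -34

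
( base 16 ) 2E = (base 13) 37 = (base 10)46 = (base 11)42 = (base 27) 1j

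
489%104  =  73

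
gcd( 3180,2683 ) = 1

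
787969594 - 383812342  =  404157252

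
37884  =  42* 902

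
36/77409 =4/8601  =  0.00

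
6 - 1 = 5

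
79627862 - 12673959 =66953903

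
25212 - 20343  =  4869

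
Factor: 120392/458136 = 3^( - 4 )*7^ ( - 1) * 149^1 = 149/567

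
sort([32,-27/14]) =[ - 27/14, 32 ] 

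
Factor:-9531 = - 3^3*353^1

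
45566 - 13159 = 32407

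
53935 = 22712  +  31223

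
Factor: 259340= 2^2*5^1*12967^1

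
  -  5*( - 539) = 2695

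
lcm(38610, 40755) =733590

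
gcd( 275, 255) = 5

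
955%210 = 115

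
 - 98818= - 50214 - 48604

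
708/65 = 10 + 58/65 =10.89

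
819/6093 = 91/677 = 0.13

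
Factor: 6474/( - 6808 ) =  - 3237/3404 = -2^(-2)*3^1*13^1*23^( - 1 )*37^ ( - 1)*83^1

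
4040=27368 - 23328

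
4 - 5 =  - 1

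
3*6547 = 19641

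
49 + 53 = 102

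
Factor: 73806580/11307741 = 2^2 * 3^( - 1)*5^1* 3690329^1*3769247^ (  -  1)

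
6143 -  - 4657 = 10800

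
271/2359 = 271/2359 = 0.11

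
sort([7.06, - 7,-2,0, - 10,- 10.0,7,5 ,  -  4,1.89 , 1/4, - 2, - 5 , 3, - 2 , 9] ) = [ - 10, - 10.0, - 7, - 5, - 4, - 2, - 2 , - 2,  0, 1/4,1.89,3, 5,7,7.06, 9]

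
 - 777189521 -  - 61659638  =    -  715529883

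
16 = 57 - 41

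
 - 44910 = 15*( - 2994)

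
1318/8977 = 1318/8977 =0.15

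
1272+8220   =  9492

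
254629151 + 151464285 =406093436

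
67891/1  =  67891 = 67891.00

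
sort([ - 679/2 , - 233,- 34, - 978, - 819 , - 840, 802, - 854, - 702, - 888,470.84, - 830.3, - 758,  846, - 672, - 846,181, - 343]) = [ - 978, - 888, - 854, - 846, - 840, - 830.3, - 819,-758, - 702, - 672  , - 343, - 679/2,-233, - 34 , 181, 470.84,802, 846]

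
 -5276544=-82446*64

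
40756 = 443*92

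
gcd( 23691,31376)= 53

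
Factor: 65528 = 2^3*8191^1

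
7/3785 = 7/3785 = 0.00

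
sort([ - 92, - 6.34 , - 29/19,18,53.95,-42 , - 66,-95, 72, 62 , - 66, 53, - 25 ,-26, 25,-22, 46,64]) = [ - 95,- 92, - 66, - 66, - 42,  -  26,  -  25, - 22, - 6.34,-29/19,18, 25 , 46, 53, 53.95, 62, 64, 72]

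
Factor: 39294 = 2^1 * 3^2 *37^1*59^1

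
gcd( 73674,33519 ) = 3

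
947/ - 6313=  - 1 + 5366/6313 = - 0.15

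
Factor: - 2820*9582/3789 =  - 3002360/421 = - 2^3*5^1*47^1*421^(- 1)*1597^1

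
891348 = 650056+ 241292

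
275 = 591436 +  - 591161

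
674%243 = 188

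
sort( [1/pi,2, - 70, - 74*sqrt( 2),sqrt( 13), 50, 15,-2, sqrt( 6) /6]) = [ - 74*sqrt (2), - 70,- 2,1/pi, sqrt( 6)/6, 2,sqrt( 13), 15,50] 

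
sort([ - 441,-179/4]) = [ - 441,-179/4]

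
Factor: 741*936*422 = 2^4*3^3*13^2 * 19^1*211^1 = 292689072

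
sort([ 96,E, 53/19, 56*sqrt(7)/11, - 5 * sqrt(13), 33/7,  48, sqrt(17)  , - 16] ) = [  -  5*sqrt(13 ), - 16, E,53/19,  sqrt(17), 33/7, 56*sqrt ( 7 ) /11, 48,96]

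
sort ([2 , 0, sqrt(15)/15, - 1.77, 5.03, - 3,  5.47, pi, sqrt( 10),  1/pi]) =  [ - 3, - 1.77,0, sqrt(15 ) /15,1/pi, 2, pi, sqrt (10 ),  5.03, 5.47] 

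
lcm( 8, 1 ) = 8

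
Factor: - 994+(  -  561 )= - 5^1*311^1 = - 1555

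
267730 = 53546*5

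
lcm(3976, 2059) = 115304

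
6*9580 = 57480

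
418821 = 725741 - 306920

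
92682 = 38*2439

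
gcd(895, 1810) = 5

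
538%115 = 78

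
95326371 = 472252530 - 376926159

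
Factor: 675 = 3^3*5^2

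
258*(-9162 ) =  -2363796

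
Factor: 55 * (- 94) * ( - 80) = 2^5 *5^2*11^1*47^1 = 413600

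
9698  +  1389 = 11087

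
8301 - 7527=774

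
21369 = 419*51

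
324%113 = 98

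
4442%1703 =1036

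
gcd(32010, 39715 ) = 5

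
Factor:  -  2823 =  - 3^1*941^1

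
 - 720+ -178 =-898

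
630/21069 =70/2341=0.03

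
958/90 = 479/45 = 10.64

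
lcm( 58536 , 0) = 0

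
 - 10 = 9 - 19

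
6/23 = 6/23 = 0.26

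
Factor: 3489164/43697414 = 2^1*7^1 * 29^1 * 31^ ( - 1)*4297^1 * 704797^( - 1) = 1744582/21848707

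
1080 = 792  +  288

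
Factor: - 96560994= - 2^1 * 3^1* 71^1 * 226669^1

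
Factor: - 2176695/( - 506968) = 2^( - 3 )*3^2*5^1*7^(  -  1) *11^( -1)*823^(-1)*48371^1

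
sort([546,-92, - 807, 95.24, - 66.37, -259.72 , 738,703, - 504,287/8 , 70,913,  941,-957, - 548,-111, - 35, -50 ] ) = [ - 957, - 807, - 548,-504, - 259.72,-111,-92, - 66.37, - 50 , - 35, 287/8,70,95.24 , 546,703,  738, 913, 941]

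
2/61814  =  1/30907 = 0.00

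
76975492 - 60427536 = 16547956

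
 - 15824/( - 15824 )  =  1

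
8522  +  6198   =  14720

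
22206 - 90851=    - 68645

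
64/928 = 2/29= 0.07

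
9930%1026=696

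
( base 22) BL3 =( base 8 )13235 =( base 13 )2834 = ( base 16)169D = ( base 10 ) 5789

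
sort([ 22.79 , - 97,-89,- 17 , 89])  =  [-97 , - 89, - 17, 22.79, 89 ]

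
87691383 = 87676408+14975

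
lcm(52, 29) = 1508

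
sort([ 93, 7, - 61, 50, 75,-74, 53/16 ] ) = [ - 74, - 61,  53/16, 7, 50, 75, 93] 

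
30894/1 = 30894 = 30894.00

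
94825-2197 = 92628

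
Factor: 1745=5^1*349^1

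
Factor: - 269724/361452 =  - 13^1*19^1*331^( -1 ) = - 247/331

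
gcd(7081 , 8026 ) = 1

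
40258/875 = 46  +  8/875 = 46.01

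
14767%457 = 143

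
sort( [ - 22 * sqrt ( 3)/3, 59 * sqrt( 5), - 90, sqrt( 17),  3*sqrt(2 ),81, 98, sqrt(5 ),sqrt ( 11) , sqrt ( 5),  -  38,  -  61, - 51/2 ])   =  [-90, - 61,-38, -51/2 , - 22 * sqrt( 3) /3,sqrt (5), sqrt( 5 ),sqrt(11), sqrt(17),3*sqrt( 2 ) , 81,  98,59*sqrt( 5)] 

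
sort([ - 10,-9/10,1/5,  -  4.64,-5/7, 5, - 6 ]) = [-10, - 6, - 4.64, - 9/10, - 5/7, 1/5,5] 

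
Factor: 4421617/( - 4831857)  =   - 3^( - 2)*257^( - 1)*2089^( - 1)*4421617^1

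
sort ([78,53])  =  [53, 78 ]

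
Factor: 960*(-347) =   -  333120 = - 2^6*3^1 *5^1*347^1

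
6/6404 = 3/3202  =  0.00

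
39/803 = 39/803  =  0.05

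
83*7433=616939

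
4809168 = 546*8808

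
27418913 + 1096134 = 28515047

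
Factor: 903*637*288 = 165660768 = 2^5*3^3*7^3*13^1* 43^1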